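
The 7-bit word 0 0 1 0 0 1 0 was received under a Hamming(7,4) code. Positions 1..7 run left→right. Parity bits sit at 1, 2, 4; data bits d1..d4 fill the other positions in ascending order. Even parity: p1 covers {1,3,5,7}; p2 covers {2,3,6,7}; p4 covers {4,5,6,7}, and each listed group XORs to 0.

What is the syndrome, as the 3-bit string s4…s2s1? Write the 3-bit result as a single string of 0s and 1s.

101

s1 (pos 1,3,5,7): 0⊕1⊕0⊕0 = 1
s2 (pos 2,3,6,7): 0⊕1⊕1⊕0 = 0
s4 (pos 4,5,6,7): 0⊕0⊕1⊕0 = 1
Syndrome s4…s1 = 101 → error at position 5.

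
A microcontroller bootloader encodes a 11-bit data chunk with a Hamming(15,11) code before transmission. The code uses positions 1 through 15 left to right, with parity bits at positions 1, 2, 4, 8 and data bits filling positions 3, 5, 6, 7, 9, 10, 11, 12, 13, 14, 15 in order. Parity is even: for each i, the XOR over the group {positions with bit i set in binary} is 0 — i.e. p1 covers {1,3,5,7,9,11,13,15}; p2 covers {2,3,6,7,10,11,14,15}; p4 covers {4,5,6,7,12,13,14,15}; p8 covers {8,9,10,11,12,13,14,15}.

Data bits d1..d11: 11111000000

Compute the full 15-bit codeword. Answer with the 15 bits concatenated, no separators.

Place data at non-parity positions: p1 p2 1 p4 1 1 1 p8 1 0 0 0 0 0 0
p1 (pos 1,3,5,7,9,11,13,15): XOR of data positions = 1⊕1⊕1⊕1⊕0⊕0⊕0 = 0
p2 (pos 2,3,6,7,10,11,14,15): XOR of data positions = 1⊕1⊕1⊕0⊕0⊕0⊕0 = 1
p4 (pos 4,5,6,7,12,13,14,15): XOR of data positions = 1⊕1⊕1⊕0⊕0⊕0⊕0 = 1
p8 (pos 8,9,10,11,12,13,14,15): XOR of data positions = 1⊕0⊕0⊕0⊕0⊕0⊕0 = 1
Codeword: 011111111000000

011111111000000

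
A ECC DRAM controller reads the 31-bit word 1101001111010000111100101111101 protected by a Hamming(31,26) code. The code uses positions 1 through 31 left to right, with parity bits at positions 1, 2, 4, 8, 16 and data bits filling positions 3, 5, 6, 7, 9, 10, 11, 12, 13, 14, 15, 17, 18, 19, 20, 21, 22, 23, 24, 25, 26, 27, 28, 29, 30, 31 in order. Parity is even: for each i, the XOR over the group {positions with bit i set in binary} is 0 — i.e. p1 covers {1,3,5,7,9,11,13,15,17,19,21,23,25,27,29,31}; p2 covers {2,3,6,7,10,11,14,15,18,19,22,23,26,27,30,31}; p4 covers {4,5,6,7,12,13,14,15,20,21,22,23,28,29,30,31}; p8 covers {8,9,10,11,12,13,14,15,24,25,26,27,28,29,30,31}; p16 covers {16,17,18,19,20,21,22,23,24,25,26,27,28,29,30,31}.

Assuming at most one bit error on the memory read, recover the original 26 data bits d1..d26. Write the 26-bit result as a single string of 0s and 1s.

s1 (pos 1,3,5,7,9,11,13,15,17,19,21,23,25,27,29,31): 1⊕0⊕0⊕1⊕1⊕0⊕0⊕0⊕1⊕1⊕0⊕1⊕1⊕1⊕1⊕1 = 0
s2 (pos 2,3,6,7,10,11,14,15,18,19,22,23,26,27,30,31): 1⊕0⊕0⊕1⊕1⊕0⊕0⊕0⊕1⊕1⊕0⊕1⊕1⊕1⊕0⊕1 = 1
s4 (pos 4,5,6,7,12,13,14,15,20,21,22,23,28,29,30,31): 1⊕0⊕0⊕1⊕1⊕0⊕0⊕0⊕1⊕0⊕0⊕1⊕1⊕1⊕0⊕1 = 0
s8 (pos 8,9,10,11,12,13,14,15,24,25,26,27,28,29,30,31): 1⊕1⊕1⊕0⊕1⊕0⊕0⊕0⊕0⊕1⊕1⊕1⊕1⊕1⊕0⊕1 = 0
s16 (pos 16,17,18,19,20,21,22,23,24,25,26,27,28,29,30,31): 0⊕1⊕1⊕1⊕1⊕0⊕0⊕1⊕0⊕1⊕1⊕1⊕1⊕1⊕0⊕1 = 1
Syndrome s16…s1 = 10010 → error at position 18.
Flip position 18: 1101001111010000111100101111101 → 1101001111010000101100101111101
Read data bits from positions 3,5,6,7,9,10,11,12,13,14,15,17,18,19,20,21,22,23,24,25,26,27,28,29,30,31: 00011101000101100101111101

00011101000101100101111101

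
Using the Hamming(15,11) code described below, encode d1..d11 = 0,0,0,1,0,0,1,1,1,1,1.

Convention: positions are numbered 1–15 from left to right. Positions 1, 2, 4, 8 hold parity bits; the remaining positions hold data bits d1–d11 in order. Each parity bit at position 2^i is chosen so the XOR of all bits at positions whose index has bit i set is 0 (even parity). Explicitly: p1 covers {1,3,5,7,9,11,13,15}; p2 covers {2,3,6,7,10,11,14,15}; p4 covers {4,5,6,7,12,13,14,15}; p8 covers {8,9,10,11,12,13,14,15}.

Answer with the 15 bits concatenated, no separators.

Place data at non-parity positions: p1 p2 0 p4 0 0 1 p8 0 0 1 1 1 1 1
p1 (pos 1,3,5,7,9,11,13,15): XOR of data positions = 0⊕0⊕1⊕0⊕1⊕1⊕1 = 0
p2 (pos 2,3,6,7,10,11,14,15): XOR of data positions = 0⊕0⊕1⊕0⊕1⊕1⊕1 = 0
p4 (pos 4,5,6,7,12,13,14,15): XOR of data positions = 0⊕0⊕1⊕1⊕1⊕1⊕1 = 1
p8 (pos 8,9,10,11,12,13,14,15): XOR of data positions = 0⊕0⊕1⊕1⊕1⊕1⊕1 = 1
Codeword: 000100110011111

000100110011111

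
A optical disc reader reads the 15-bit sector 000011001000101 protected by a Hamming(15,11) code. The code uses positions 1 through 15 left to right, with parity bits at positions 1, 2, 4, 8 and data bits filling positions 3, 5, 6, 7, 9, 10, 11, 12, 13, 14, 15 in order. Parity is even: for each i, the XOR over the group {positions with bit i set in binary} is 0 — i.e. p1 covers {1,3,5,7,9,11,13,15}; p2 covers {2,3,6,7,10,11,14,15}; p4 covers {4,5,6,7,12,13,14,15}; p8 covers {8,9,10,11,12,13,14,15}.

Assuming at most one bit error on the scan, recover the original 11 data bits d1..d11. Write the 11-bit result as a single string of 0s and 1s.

01101000101

s1 (pos 1,3,5,7,9,11,13,15): 0⊕0⊕1⊕0⊕1⊕0⊕1⊕1 = 0
s2 (pos 2,3,6,7,10,11,14,15): 0⊕0⊕1⊕0⊕0⊕0⊕0⊕1 = 0
s4 (pos 4,5,6,7,12,13,14,15): 0⊕1⊕1⊕0⊕0⊕1⊕0⊕1 = 0
s8 (pos 8,9,10,11,12,13,14,15): 0⊕1⊕0⊕0⊕0⊕1⊕0⊕1 = 1
Syndrome s8…s1 = 1000 → error at position 8.
Flip position 8: 000011001000101 → 000011011000101
Read data bits from positions 3,5,6,7,9,10,11,12,13,14,15: 01101000101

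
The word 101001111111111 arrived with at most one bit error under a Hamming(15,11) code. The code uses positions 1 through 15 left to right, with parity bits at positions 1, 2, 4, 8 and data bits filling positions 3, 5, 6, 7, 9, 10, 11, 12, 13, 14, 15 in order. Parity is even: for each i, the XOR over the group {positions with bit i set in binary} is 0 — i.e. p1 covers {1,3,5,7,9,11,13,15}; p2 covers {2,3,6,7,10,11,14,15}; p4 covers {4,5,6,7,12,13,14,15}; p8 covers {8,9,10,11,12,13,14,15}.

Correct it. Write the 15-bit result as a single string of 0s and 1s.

100001111111111

s1 (pos 1,3,5,7,9,11,13,15): 1⊕1⊕0⊕1⊕1⊕1⊕1⊕1 = 1
s2 (pos 2,3,6,7,10,11,14,15): 0⊕1⊕1⊕1⊕1⊕1⊕1⊕1 = 1
s4 (pos 4,5,6,7,12,13,14,15): 0⊕0⊕1⊕1⊕1⊕1⊕1⊕1 = 0
s8 (pos 8,9,10,11,12,13,14,15): 1⊕1⊕1⊕1⊕1⊕1⊕1⊕1 = 0
Syndrome s8…s1 = 0011 → error at position 3.
Flip position 3: 101001111111111 → 100001111111111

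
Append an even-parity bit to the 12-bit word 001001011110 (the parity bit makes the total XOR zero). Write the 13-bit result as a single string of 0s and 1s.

XOR of the 12 data bits: 0⊕0⊕1⊕0⊕0⊕1⊕0⊕1⊕1⊕1⊕1⊕0 = 0
Parity bit = 0 (so all 13 bits XOR to 0).

0010010111100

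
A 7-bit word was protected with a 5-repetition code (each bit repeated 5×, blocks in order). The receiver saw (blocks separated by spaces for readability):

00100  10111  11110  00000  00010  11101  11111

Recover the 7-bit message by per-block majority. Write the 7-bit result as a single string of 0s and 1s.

Block 1 (00100): 1 one → 0
Block 2 (10111): 4 ones → 1
Block 3 (11110): 4 ones → 1
Block 4 (00000): 0 ones → 0
Block 5 (00010): 1 one → 0
Block 6 (11101): 4 ones → 1
Block 7 (11111): 5 ones → 1

0110011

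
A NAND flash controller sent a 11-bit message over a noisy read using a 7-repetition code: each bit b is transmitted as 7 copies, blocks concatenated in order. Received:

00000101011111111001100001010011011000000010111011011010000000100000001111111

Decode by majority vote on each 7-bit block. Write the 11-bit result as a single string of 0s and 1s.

Block 1 (0000010): 1 one → 0
Block 2 (1011111): 6 ones → 1
Block 3 (1110011): 5 ones → 1
Block 4 (0000101): 2 ones → 0
Block 5 (0011011): 4 ones → 1
Block 6 (0000000): 0 ones → 0
Block 7 (1011101): 5 ones → 1
Block 8 (1011010): 4 ones → 1
Block 9 (0000001): 1 one → 0
Block 10 (0000000): 0 ones → 0
Block 11 (1111111): 7 ones → 1

01101011001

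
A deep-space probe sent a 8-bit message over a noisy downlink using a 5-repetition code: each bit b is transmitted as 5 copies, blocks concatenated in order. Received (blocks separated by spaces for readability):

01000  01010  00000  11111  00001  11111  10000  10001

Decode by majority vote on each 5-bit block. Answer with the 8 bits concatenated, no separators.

00010100

Block 1 (01000): 1 one → 0
Block 2 (01010): 2 ones → 0
Block 3 (00000): 0 ones → 0
Block 4 (11111): 5 ones → 1
Block 5 (00001): 1 one → 0
Block 6 (11111): 5 ones → 1
Block 7 (10000): 1 one → 0
Block 8 (10001): 2 ones → 0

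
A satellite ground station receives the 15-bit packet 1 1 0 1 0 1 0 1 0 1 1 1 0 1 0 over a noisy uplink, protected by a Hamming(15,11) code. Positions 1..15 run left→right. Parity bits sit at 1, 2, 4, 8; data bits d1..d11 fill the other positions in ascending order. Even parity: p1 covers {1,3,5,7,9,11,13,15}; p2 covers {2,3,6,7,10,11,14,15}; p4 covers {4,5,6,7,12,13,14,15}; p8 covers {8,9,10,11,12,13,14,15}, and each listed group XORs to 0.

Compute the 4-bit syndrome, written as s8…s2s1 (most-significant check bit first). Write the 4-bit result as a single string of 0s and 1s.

s1 (pos 1,3,5,7,9,11,13,15): 1⊕0⊕0⊕0⊕0⊕1⊕0⊕0 = 0
s2 (pos 2,3,6,7,10,11,14,15): 1⊕0⊕1⊕0⊕1⊕1⊕1⊕0 = 1
s4 (pos 4,5,6,7,12,13,14,15): 1⊕0⊕1⊕0⊕1⊕0⊕1⊕0 = 0
s8 (pos 8,9,10,11,12,13,14,15): 1⊕0⊕1⊕1⊕1⊕0⊕1⊕0 = 1
Syndrome s8…s1 = 1010 → error at position 10.

1010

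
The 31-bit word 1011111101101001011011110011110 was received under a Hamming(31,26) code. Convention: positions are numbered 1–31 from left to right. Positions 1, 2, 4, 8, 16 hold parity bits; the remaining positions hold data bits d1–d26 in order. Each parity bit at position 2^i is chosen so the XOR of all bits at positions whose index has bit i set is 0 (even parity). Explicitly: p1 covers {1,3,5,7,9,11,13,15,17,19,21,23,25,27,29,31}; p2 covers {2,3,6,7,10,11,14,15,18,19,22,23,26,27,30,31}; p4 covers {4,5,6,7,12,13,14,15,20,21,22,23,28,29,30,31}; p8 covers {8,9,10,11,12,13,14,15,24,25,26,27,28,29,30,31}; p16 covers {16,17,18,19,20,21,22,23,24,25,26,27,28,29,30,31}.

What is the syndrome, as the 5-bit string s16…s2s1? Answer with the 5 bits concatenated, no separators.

s1 (pos 1,3,5,7,9,11,13,15,17,19,21,23,25,27,29,31): 1⊕1⊕1⊕1⊕0⊕1⊕1⊕0⊕0⊕1⊕1⊕1⊕0⊕1⊕1⊕0 = 1
s2 (pos 2,3,6,7,10,11,14,15,18,19,22,23,26,27,30,31): 0⊕1⊕1⊕1⊕1⊕1⊕0⊕0⊕1⊕1⊕1⊕1⊕0⊕1⊕1⊕0 = 1
s4 (pos 4,5,6,7,12,13,14,15,20,21,22,23,28,29,30,31): 1⊕1⊕1⊕1⊕0⊕1⊕0⊕0⊕0⊕1⊕1⊕1⊕1⊕1⊕1⊕0 = 1
s8 (pos 8,9,10,11,12,13,14,15,24,25,26,27,28,29,30,31): 1⊕0⊕1⊕1⊕0⊕1⊕0⊕0⊕1⊕0⊕0⊕1⊕1⊕1⊕1⊕0 = 1
s16 (pos 16,17,18,19,20,21,22,23,24,25,26,27,28,29,30,31): 1⊕0⊕1⊕1⊕0⊕1⊕1⊕1⊕1⊕0⊕0⊕1⊕1⊕1⊕1⊕0 = 1
Syndrome s16…s1 = 11111 → error at position 31.

11111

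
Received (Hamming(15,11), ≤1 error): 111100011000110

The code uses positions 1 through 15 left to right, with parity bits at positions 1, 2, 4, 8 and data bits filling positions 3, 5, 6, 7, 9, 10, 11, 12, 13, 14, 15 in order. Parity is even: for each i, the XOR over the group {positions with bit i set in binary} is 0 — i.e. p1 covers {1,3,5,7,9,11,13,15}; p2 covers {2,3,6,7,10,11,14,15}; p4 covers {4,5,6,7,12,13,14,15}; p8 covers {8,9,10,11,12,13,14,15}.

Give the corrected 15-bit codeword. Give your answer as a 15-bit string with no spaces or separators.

s1 (pos 1,3,5,7,9,11,13,15): 1⊕1⊕0⊕0⊕1⊕0⊕1⊕0 = 0
s2 (pos 2,3,6,7,10,11,14,15): 1⊕1⊕0⊕0⊕0⊕0⊕1⊕0 = 1
s4 (pos 4,5,6,7,12,13,14,15): 1⊕0⊕0⊕0⊕0⊕1⊕1⊕0 = 1
s8 (pos 8,9,10,11,12,13,14,15): 1⊕1⊕0⊕0⊕0⊕1⊕1⊕0 = 0
Syndrome s8…s1 = 0110 → error at position 6.
Flip position 6: 111100011000110 → 111101011000110

111101011000110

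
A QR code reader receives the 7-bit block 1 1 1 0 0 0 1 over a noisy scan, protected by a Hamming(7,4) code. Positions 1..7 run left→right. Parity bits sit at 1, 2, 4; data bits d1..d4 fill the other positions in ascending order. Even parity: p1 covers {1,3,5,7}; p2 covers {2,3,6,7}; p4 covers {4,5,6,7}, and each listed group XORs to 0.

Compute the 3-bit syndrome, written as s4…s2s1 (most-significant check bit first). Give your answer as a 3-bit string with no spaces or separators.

111

s1 (pos 1,3,5,7): 1⊕1⊕0⊕1 = 1
s2 (pos 2,3,6,7): 1⊕1⊕0⊕1 = 1
s4 (pos 4,5,6,7): 0⊕0⊕0⊕1 = 1
Syndrome s4…s1 = 111 → error at position 7.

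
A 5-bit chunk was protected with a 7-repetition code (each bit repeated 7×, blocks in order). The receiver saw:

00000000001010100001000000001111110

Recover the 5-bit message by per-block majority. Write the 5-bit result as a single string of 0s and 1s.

Block 1 (0000000): 0 ones → 0
Block 2 (0001010): 2 ones → 0
Block 3 (1000010): 2 ones → 0
Block 4 (0000000): 0 ones → 0
Block 5 (1111110): 6 ones → 1

00001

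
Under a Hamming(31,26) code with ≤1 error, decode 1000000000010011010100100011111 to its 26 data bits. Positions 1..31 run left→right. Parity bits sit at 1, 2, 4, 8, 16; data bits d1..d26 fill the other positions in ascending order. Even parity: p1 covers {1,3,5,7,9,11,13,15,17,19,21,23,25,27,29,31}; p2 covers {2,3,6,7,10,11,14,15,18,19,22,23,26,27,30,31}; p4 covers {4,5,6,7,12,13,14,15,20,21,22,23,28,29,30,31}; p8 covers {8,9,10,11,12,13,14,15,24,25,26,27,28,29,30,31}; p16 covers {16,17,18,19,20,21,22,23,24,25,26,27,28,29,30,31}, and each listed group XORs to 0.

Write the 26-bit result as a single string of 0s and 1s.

00000001001010100110011111

s1 (pos 1,3,5,7,9,11,13,15,17,19,21,23,25,27,29,31): 1⊕0⊕0⊕0⊕0⊕0⊕0⊕1⊕0⊕0⊕0⊕1⊕0⊕1⊕1⊕1 = 0
s2 (pos 2,3,6,7,10,11,14,15,18,19,22,23,26,27,30,31): 0⊕0⊕0⊕0⊕0⊕0⊕0⊕1⊕1⊕0⊕0⊕1⊕0⊕1⊕1⊕1 = 0
s4 (pos 4,5,6,7,12,13,14,15,20,21,22,23,28,29,30,31): 0⊕0⊕0⊕0⊕1⊕0⊕0⊕1⊕1⊕0⊕0⊕1⊕1⊕1⊕1⊕1 = 0
s8 (pos 8,9,10,11,12,13,14,15,24,25,26,27,28,29,30,31): 0⊕0⊕0⊕0⊕1⊕0⊕0⊕1⊕0⊕0⊕0⊕1⊕1⊕1⊕1⊕1 = 1
s16 (pos 16,17,18,19,20,21,22,23,24,25,26,27,28,29,30,31): 1⊕0⊕1⊕0⊕1⊕0⊕0⊕1⊕0⊕0⊕0⊕1⊕1⊕1⊕1⊕1 = 1
Syndrome s16…s1 = 11000 → error at position 24.
Flip position 24: 1000000000010011010100100011111 → 1000000000010011010100110011111
Read data bits from positions 3,5,6,7,9,10,11,12,13,14,15,17,18,19,20,21,22,23,24,25,26,27,28,29,30,31: 00000001001010100110011111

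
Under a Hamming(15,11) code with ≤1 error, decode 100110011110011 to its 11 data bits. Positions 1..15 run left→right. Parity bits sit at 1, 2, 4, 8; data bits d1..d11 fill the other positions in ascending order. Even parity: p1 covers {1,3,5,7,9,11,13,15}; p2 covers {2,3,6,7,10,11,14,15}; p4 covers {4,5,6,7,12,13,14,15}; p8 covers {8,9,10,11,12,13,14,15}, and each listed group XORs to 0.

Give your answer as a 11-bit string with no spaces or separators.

s1 (pos 1,3,5,7,9,11,13,15): 1⊕0⊕1⊕0⊕1⊕1⊕0⊕1 = 1
s2 (pos 2,3,6,7,10,11,14,15): 0⊕0⊕0⊕0⊕1⊕1⊕1⊕1 = 0
s4 (pos 4,5,6,7,12,13,14,15): 1⊕1⊕0⊕0⊕0⊕0⊕1⊕1 = 0
s8 (pos 8,9,10,11,12,13,14,15): 1⊕1⊕1⊕1⊕0⊕0⊕1⊕1 = 0
Syndrome s8…s1 = 0001 → error at position 1.
Flip position 1: 100110011110011 → 000110011110011
Read data bits from positions 3,5,6,7,9,10,11,12,13,14,15: 01001110011

01001110011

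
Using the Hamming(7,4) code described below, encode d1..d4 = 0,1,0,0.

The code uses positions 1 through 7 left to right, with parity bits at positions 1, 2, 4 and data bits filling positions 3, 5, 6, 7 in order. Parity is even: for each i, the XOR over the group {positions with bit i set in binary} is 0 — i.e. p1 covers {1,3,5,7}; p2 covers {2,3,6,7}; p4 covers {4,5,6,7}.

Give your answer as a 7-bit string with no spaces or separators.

1001100

Place data at non-parity positions: p1 p2 0 p4 1 0 0
p1 (pos 1,3,5,7): XOR of data positions = 0⊕1⊕0 = 1
p2 (pos 2,3,6,7): XOR of data positions = 0⊕0⊕0 = 0
p4 (pos 4,5,6,7): XOR of data positions = 1⊕0⊕0 = 1
Codeword: 1001100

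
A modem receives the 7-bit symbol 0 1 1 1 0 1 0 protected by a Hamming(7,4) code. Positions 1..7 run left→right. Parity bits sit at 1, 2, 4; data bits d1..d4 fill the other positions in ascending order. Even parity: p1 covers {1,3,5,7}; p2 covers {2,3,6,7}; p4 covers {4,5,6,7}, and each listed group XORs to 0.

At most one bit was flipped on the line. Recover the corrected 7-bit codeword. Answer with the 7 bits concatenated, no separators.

s1 (pos 1,3,5,7): 0⊕1⊕0⊕0 = 1
s2 (pos 2,3,6,7): 1⊕1⊕1⊕0 = 1
s4 (pos 4,5,6,7): 1⊕0⊕1⊕0 = 0
Syndrome s4…s1 = 011 → error at position 3.
Flip position 3: 0111010 → 0101010

0101010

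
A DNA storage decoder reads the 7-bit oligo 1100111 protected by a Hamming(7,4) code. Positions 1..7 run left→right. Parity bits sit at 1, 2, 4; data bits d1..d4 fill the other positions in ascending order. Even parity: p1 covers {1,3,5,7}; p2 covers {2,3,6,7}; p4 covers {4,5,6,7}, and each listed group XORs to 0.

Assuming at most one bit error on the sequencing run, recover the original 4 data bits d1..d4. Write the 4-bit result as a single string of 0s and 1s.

s1 (pos 1,3,5,7): 1⊕0⊕1⊕1 = 1
s2 (pos 2,3,6,7): 1⊕0⊕1⊕1 = 1
s4 (pos 4,5,6,7): 0⊕1⊕1⊕1 = 1
Syndrome s4…s1 = 111 → error at position 7.
Flip position 7: 1100111 → 1100110
Read data bits from positions 3,5,6,7: 0110

0110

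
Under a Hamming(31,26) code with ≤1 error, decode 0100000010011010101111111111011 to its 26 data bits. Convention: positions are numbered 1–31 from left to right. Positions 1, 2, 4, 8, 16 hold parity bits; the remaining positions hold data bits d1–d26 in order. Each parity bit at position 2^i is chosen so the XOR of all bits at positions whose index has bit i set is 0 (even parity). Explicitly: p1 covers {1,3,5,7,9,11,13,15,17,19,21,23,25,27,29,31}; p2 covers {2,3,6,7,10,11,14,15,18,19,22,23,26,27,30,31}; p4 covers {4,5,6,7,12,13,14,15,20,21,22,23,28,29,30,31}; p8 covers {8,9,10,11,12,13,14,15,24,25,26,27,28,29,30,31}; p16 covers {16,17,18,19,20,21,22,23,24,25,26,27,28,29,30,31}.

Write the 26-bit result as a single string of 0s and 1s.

00001001101101111111011011

s1 (pos 1,3,5,7,9,11,13,15,17,19,21,23,25,27,29,31): 0⊕0⊕0⊕0⊕1⊕0⊕1⊕1⊕1⊕1⊕1⊕1⊕1⊕1⊕0⊕1 = 0
s2 (pos 2,3,6,7,10,11,14,15,18,19,22,23,26,27,30,31): 1⊕0⊕0⊕0⊕0⊕0⊕0⊕1⊕0⊕1⊕1⊕1⊕1⊕1⊕1⊕1 = 1
s4 (pos 4,5,6,7,12,13,14,15,20,21,22,23,28,29,30,31): 0⊕0⊕0⊕0⊕1⊕1⊕0⊕1⊕1⊕1⊕1⊕1⊕1⊕0⊕1⊕1 = 0
s8 (pos 8,9,10,11,12,13,14,15,24,25,26,27,28,29,30,31): 0⊕1⊕0⊕0⊕1⊕1⊕0⊕1⊕1⊕1⊕1⊕1⊕1⊕0⊕1⊕1 = 1
s16 (pos 16,17,18,19,20,21,22,23,24,25,26,27,28,29,30,31): 0⊕1⊕0⊕1⊕1⊕1⊕1⊕1⊕1⊕1⊕1⊕1⊕1⊕0⊕1⊕1 = 1
Syndrome s16…s1 = 11010 → error at position 26.
Flip position 26: 0100000010011010101111111111011 → 0100000010011010101111111011011
Read data bits from positions 3,5,6,7,9,10,11,12,13,14,15,17,18,19,20,21,22,23,24,25,26,27,28,29,30,31: 00001001101101111111011011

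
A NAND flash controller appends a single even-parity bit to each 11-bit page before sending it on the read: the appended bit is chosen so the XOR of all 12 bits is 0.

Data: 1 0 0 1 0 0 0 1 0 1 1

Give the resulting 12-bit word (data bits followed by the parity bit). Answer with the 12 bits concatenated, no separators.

100100010111

XOR of the 11 data bits: 1⊕0⊕0⊕1⊕0⊕0⊕0⊕1⊕0⊕1⊕1 = 1
Parity bit = 1 (so all 12 bits XOR to 0).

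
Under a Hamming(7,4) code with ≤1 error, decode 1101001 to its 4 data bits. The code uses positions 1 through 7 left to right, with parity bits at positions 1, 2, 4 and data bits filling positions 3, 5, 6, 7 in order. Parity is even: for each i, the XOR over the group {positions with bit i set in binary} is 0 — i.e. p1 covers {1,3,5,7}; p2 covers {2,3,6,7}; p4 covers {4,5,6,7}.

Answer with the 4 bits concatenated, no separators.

0001

s1 (pos 1,3,5,7): 1⊕0⊕0⊕1 = 0
s2 (pos 2,3,6,7): 1⊕0⊕0⊕1 = 0
s4 (pos 4,5,6,7): 1⊕0⊕0⊕1 = 0
Syndrome s4…s1 = 000 → no error.
Read data bits from positions 3,5,6,7: 0001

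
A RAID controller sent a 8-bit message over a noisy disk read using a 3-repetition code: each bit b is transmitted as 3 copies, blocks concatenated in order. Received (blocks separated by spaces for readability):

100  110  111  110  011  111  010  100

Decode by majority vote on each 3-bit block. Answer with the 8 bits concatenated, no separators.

Block 1 (100): 1 one → 0
Block 2 (110): 2 ones → 1
Block 3 (111): 3 ones → 1
Block 4 (110): 2 ones → 1
Block 5 (011): 2 ones → 1
Block 6 (111): 3 ones → 1
Block 7 (010): 1 one → 0
Block 8 (100): 1 one → 0

01111100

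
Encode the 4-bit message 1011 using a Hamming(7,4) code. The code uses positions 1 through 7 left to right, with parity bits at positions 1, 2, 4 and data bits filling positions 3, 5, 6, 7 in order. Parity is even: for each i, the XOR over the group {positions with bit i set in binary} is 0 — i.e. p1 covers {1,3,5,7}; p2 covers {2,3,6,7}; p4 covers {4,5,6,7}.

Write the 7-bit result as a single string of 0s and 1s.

0110011

Place data at non-parity positions: p1 p2 1 p4 0 1 1
p1 (pos 1,3,5,7): XOR of data positions = 1⊕0⊕1 = 0
p2 (pos 2,3,6,7): XOR of data positions = 1⊕1⊕1 = 1
p4 (pos 4,5,6,7): XOR of data positions = 0⊕1⊕1 = 0
Codeword: 0110011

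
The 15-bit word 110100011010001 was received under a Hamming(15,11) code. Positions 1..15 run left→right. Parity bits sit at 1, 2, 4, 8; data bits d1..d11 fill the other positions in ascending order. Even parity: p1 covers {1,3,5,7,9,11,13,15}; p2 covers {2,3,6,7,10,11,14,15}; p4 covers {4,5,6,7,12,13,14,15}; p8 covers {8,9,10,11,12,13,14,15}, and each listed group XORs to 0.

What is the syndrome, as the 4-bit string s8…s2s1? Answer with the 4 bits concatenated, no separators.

0010

s1 (pos 1,3,5,7,9,11,13,15): 1⊕0⊕0⊕0⊕1⊕1⊕0⊕1 = 0
s2 (pos 2,3,6,7,10,11,14,15): 1⊕0⊕0⊕0⊕0⊕1⊕0⊕1 = 1
s4 (pos 4,5,6,7,12,13,14,15): 1⊕0⊕0⊕0⊕0⊕0⊕0⊕1 = 0
s8 (pos 8,9,10,11,12,13,14,15): 1⊕1⊕0⊕1⊕0⊕0⊕0⊕1 = 0
Syndrome s8…s1 = 0010 → error at position 2.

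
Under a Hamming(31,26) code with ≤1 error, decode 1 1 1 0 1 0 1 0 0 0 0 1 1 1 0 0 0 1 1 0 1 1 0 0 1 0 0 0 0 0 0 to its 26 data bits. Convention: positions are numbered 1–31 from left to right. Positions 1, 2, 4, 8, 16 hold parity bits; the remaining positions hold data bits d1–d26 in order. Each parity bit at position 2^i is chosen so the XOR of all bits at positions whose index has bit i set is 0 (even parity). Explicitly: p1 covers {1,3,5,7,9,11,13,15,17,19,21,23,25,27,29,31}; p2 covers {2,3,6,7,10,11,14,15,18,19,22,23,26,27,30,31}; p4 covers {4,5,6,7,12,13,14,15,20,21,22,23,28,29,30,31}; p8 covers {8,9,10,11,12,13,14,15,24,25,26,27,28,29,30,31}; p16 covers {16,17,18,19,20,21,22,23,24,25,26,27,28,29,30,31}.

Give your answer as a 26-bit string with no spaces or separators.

11010001110011010001000000

s1 (pos 1,3,5,7,9,11,13,15,17,19,21,23,25,27,29,31): 1⊕1⊕1⊕1⊕0⊕0⊕1⊕0⊕0⊕1⊕1⊕0⊕1⊕0⊕0⊕0 = 0
s2 (pos 2,3,6,7,10,11,14,15,18,19,22,23,26,27,30,31): 1⊕1⊕0⊕1⊕0⊕0⊕1⊕0⊕1⊕1⊕1⊕0⊕0⊕0⊕0⊕0 = 1
s4 (pos 4,5,6,7,12,13,14,15,20,21,22,23,28,29,30,31): 0⊕1⊕0⊕1⊕1⊕1⊕1⊕0⊕0⊕1⊕1⊕0⊕0⊕0⊕0⊕0 = 1
s8 (pos 8,9,10,11,12,13,14,15,24,25,26,27,28,29,30,31): 0⊕0⊕0⊕0⊕1⊕1⊕1⊕0⊕0⊕1⊕0⊕0⊕0⊕0⊕0⊕0 = 0
s16 (pos 16,17,18,19,20,21,22,23,24,25,26,27,28,29,30,31): 0⊕0⊕1⊕1⊕0⊕1⊕1⊕0⊕0⊕1⊕0⊕0⊕0⊕0⊕0⊕0 = 1
Syndrome s16…s1 = 10110 → error at position 22.
Flip position 22: 1110101000011100011011001000000 → 1110101000011100011010001000000
Read data bits from positions 3,5,6,7,9,10,11,12,13,14,15,17,18,19,20,21,22,23,24,25,26,27,28,29,30,31: 11010001110011010001000000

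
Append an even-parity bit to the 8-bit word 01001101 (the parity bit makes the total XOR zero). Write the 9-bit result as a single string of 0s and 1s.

XOR of the 8 data bits: 0⊕1⊕0⊕0⊕1⊕1⊕0⊕1 = 0
Parity bit = 0 (so all 9 bits XOR to 0).

010011010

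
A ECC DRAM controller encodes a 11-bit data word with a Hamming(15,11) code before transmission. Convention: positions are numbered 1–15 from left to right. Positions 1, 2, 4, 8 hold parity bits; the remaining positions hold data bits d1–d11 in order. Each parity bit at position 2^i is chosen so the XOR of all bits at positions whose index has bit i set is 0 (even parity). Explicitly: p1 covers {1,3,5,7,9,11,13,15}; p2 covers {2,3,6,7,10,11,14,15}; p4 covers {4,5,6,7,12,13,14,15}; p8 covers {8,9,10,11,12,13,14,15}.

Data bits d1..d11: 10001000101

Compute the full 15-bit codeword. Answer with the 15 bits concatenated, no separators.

Place data at non-parity positions: p1 p2 1 p4 0 0 0 p8 1 0 0 0 1 0 1
p1 (pos 1,3,5,7,9,11,13,15): XOR of data positions = 1⊕0⊕0⊕1⊕0⊕1⊕1 = 0
p2 (pos 2,3,6,7,10,11,14,15): XOR of data positions = 1⊕0⊕0⊕0⊕0⊕0⊕1 = 0
p4 (pos 4,5,6,7,12,13,14,15): XOR of data positions = 0⊕0⊕0⊕0⊕1⊕0⊕1 = 0
p8 (pos 8,9,10,11,12,13,14,15): XOR of data positions = 1⊕0⊕0⊕0⊕1⊕0⊕1 = 1
Codeword: 001000011000101

001000011000101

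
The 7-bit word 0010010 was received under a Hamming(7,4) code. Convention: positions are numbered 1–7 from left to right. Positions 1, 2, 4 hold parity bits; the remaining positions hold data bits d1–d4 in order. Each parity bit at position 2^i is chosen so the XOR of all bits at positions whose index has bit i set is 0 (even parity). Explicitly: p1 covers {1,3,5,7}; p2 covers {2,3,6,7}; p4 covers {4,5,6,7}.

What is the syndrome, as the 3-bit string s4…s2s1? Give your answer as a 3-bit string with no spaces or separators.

s1 (pos 1,3,5,7): 0⊕1⊕0⊕0 = 1
s2 (pos 2,3,6,7): 0⊕1⊕1⊕0 = 0
s4 (pos 4,5,6,7): 0⊕0⊕1⊕0 = 1
Syndrome s4…s1 = 101 → error at position 5.

101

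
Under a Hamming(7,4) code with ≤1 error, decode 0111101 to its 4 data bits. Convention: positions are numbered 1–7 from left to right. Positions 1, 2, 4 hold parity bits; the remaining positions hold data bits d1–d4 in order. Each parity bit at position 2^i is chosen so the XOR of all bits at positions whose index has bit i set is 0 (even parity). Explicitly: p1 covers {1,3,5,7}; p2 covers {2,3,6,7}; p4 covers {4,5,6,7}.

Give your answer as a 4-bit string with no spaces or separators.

s1 (pos 1,3,5,7): 0⊕1⊕1⊕1 = 1
s2 (pos 2,3,6,7): 1⊕1⊕0⊕1 = 1
s4 (pos 4,5,6,7): 1⊕1⊕0⊕1 = 1
Syndrome s4…s1 = 111 → error at position 7.
Flip position 7: 0111101 → 0111100
Read data bits from positions 3,5,6,7: 1100

1100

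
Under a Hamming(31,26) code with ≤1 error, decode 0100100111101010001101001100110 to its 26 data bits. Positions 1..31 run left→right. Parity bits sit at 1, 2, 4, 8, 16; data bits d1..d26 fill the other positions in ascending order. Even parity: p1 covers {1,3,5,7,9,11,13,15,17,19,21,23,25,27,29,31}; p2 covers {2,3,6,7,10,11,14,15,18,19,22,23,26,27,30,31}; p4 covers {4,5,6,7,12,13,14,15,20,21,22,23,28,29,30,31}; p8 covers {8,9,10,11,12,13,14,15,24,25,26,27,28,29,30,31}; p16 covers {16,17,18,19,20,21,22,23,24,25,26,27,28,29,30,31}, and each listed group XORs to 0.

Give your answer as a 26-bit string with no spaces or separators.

01001110101001001001100110

s1 (pos 1,3,5,7,9,11,13,15,17,19,21,23,25,27,29,31): 0⊕0⊕1⊕0⊕1⊕1⊕1⊕1⊕0⊕1⊕0⊕0⊕1⊕0⊕1⊕0 = 0
s2 (pos 2,3,6,7,10,11,14,15,18,19,22,23,26,27,30,31): 1⊕0⊕0⊕0⊕1⊕1⊕0⊕1⊕0⊕1⊕1⊕0⊕1⊕0⊕1⊕0 = 0
s4 (pos 4,5,6,7,12,13,14,15,20,21,22,23,28,29,30,31): 0⊕1⊕0⊕0⊕0⊕1⊕0⊕1⊕1⊕0⊕1⊕0⊕0⊕1⊕1⊕0 = 1
s8 (pos 8,9,10,11,12,13,14,15,24,25,26,27,28,29,30,31): 1⊕1⊕1⊕1⊕0⊕1⊕0⊕1⊕0⊕1⊕1⊕0⊕0⊕1⊕1⊕0 = 0
s16 (pos 16,17,18,19,20,21,22,23,24,25,26,27,28,29,30,31): 0⊕0⊕0⊕1⊕1⊕0⊕1⊕0⊕0⊕1⊕1⊕0⊕0⊕1⊕1⊕0 = 1
Syndrome s16…s1 = 10100 → error at position 20.
Flip position 20: 0100100111101010001101001100110 → 0100100111101010001001001100110
Read data bits from positions 3,5,6,7,9,10,11,12,13,14,15,17,18,19,20,21,22,23,24,25,26,27,28,29,30,31: 01001110101001001001100110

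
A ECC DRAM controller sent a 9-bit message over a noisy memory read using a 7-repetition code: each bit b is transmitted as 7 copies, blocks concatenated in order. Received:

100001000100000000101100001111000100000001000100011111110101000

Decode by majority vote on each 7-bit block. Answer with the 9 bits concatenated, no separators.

Block 1 (1000010): 2 ones → 0
Block 2 (0010000): 1 one → 0
Block 3 (0000101): 2 ones → 0
Block 4 (1000011): 3 ones → 0
Block 5 (1100010): 3 ones → 0
Block 6 (0000001): 1 one → 0
Block 7 (0001000): 1 one → 0
Block 8 (1111111): 7 ones → 1
Block 9 (0101000): 2 ones → 0

000000010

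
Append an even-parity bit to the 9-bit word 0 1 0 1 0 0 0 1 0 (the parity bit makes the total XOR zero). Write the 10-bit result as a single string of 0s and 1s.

XOR of the 9 data bits: 0⊕1⊕0⊕1⊕0⊕0⊕0⊕1⊕0 = 1
Parity bit = 1 (so all 10 bits XOR to 0).

0101000101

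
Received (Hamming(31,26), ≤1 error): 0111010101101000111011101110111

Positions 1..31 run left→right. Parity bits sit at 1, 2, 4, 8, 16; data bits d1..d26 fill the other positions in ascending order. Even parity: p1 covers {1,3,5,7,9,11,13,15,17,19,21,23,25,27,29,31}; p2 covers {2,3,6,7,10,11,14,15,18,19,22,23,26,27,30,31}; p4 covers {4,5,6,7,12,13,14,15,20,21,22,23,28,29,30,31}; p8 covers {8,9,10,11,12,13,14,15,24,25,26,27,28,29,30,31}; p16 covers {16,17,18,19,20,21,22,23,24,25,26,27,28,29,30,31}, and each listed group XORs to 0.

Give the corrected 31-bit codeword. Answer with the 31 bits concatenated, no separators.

s1 (pos 1,3,5,7,9,11,13,15,17,19,21,23,25,27,29,31): 0⊕1⊕0⊕0⊕0⊕1⊕1⊕0⊕1⊕1⊕1⊕1⊕1⊕1⊕1⊕1 = 1
s2 (pos 2,3,6,7,10,11,14,15,18,19,22,23,26,27,30,31): 1⊕1⊕1⊕0⊕1⊕1⊕0⊕0⊕1⊕1⊕1⊕1⊕1⊕1⊕1⊕1 = 1
s4 (pos 4,5,6,7,12,13,14,15,20,21,22,23,28,29,30,31): 1⊕0⊕1⊕0⊕0⊕1⊕0⊕0⊕0⊕1⊕1⊕1⊕0⊕1⊕1⊕1 = 1
s8 (pos 8,9,10,11,12,13,14,15,24,25,26,27,28,29,30,31): 1⊕0⊕1⊕1⊕0⊕1⊕0⊕0⊕0⊕1⊕1⊕1⊕0⊕1⊕1⊕1 = 0
s16 (pos 16,17,18,19,20,21,22,23,24,25,26,27,28,29,30,31): 0⊕1⊕1⊕1⊕0⊕1⊕1⊕1⊕0⊕1⊕1⊕1⊕0⊕1⊕1⊕1 = 0
Syndrome s16…s1 = 00111 → error at position 7.
Flip position 7: 0111010101101000111011101110111 → 0111011101101000111011101110111

0111011101101000111011101110111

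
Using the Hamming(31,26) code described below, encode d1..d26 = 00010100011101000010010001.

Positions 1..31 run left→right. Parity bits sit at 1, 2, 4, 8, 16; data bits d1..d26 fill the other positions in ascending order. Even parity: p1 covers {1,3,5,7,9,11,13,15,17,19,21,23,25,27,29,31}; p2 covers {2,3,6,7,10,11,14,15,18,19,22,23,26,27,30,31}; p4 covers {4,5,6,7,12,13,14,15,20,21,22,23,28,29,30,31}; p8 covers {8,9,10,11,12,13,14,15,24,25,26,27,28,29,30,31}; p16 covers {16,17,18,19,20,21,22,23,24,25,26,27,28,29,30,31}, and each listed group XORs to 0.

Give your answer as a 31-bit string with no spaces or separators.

Place data at non-parity positions: p1 p2 0 p4 0 0 1 p8 0 1 0 0 0 1 1 p16 1 0 1 0 0 0 0 1 0 0 1 0 0 0 1
p1 (pos 1,3,5,7,9,11,13,15,17,19,21,23,25,27,29,31): XOR of data positions = 0⊕0⊕1⊕0⊕0⊕0⊕1⊕1⊕1⊕0⊕0⊕0⊕1⊕0⊕1 = 0
p2 (pos 2,3,6,7,10,11,14,15,18,19,22,23,26,27,30,31): XOR of data positions = 0⊕0⊕1⊕1⊕0⊕1⊕1⊕0⊕1⊕0⊕0⊕0⊕1⊕0⊕1 = 1
p4 (pos 4,5,6,7,12,13,14,15,20,21,22,23,28,29,30,31): XOR of data positions = 0⊕0⊕1⊕0⊕0⊕1⊕1⊕0⊕0⊕0⊕0⊕0⊕0⊕0⊕1 = 0
p8 (pos 8,9,10,11,12,13,14,15,24,25,26,27,28,29,30,31): XOR of data positions = 0⊕1⊕0⊕0⊕0⊕1⊕1⊕1⊕0⊕0⊕1⊕0⊕0⊕0⊕1 = 0
p16 (pos 16,17,18,19,20,21,22,23,24,25,26,27,28,29,30,31): XOR of data positions = 1⊕0⊕1⊕0⊕0⊕0⊕0⊕1⊕0⊕0⊕1⊕0⊕0⊕0⊕1 = 1
Codeword: 0100001001000111101000010010001

0100001001000111101000010010001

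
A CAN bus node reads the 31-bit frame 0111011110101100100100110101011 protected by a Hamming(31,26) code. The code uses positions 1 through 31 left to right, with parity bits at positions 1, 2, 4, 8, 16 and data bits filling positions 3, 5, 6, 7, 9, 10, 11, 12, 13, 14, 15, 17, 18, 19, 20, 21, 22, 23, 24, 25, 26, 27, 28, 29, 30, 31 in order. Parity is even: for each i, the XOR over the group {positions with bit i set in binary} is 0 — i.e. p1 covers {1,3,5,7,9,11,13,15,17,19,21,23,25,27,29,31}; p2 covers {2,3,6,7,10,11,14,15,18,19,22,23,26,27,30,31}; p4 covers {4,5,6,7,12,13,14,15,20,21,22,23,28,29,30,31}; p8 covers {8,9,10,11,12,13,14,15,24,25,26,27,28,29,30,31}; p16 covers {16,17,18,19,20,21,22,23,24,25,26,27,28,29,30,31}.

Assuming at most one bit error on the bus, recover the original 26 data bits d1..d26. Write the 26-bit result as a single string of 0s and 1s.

10111010110100100110101011

s1 (pos 1,3,5,7,9,11,13,15,17,19,21,23,25,27,29,31): 0⊕1⊕0⊕1⊕1⊕1⊕1⊕0⊕1⊕0⊕0⊕1⊕0⊕0⊕0⊕1 = 0
s2 (pos 2,3,6,7,10,11,14,15,18,19,22,23,26,27,30,31): 1⊕1⊕1⊕1⊕0⊕1⊕1⊕0⊕0⊕0⊕0⊕1⊕1⊕0⊕1⊕1 = 0
s4 (pos 4,5,6,7,12,13,14,15,20,21,22,23,28,29,30,31): 1⊕0⊕1⊕1⊕0⊕1⊕1⊕0⊕1⊕0⊕0⊕1⊕1⊕0⊕1⊕1 = 0
s8 (pos 8,9,10,11,12,13,14,15,24,25,26,27,28,29,30,31): 1⊕1⊕0⊕1⊕0⊕1⊕1⊕0⊕1⊕0⊕1⊕0⊕1⊕0⊕1⊕1 = 0
s16 (pos 16,17,18,19,20,21,22,23,24,25,26,27,28,29,30,31): 0⊕1⊕0⊕0⊕1⊕0⊕0⊕1⊕1⊕0⊕1⊕0⊕1⊕0⊕1⊕1 = 0
Syndrome s16…s1 = 00000 → no error.
Read data bits from positions 3,5,6,7,9,10,11,12,13,14,15,17,18,19,20,21,22,23,24,25,26,27,28,29,30,31: 10111010110100100110101011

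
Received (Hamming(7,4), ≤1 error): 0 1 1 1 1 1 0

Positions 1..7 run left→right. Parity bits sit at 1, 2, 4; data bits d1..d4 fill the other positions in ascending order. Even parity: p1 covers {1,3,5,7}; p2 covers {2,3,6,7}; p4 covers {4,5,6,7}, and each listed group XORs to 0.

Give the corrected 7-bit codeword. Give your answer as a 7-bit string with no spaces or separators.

0111100

s1 (pos 1,3,5,7): 0⊕1⊕1⊕0 = 0
s2 (pos 2,3,6,7): 1⊕1⊕1⊕0 = 1
s4 (pos 4,5,6,7): 1⊕1⊕1⊕0 = 1
Syndrome s4…s1 = 110 → error at position 6.
Flip position 6: 0111110 → 0111100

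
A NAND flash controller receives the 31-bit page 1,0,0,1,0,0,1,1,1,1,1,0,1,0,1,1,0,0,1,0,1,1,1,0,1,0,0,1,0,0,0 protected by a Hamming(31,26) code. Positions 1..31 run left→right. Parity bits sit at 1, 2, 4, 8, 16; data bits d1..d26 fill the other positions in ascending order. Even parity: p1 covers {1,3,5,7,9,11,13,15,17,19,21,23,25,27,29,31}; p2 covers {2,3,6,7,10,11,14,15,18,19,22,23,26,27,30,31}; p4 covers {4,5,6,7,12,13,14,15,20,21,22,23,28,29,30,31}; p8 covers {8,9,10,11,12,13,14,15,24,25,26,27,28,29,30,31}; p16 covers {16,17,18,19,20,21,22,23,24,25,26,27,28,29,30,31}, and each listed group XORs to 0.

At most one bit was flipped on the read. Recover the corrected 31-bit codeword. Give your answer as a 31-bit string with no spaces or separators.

1001001111101011011011101001000

s1 (pos 1,3,5,7,9,11,13,15,17,19,21,23,25,27,29,31): 1⊕0⊕0⊕1⊕1⊕1⊕1⊕1⊕0⊕1⊕1⊕1⊕1⊕0⊕0⊕0 = 0
s2 (pos 2,3,6,7,10,11,14,15,18,19,22,23,26,27,30,31): 0⊕0⊕0⊕1⊕1⊕1⊕0⊕1⊕0⊕1⊕1⊕1⊕0⊕0⊕0⊕0 = 1
s4 (pos 4,5,6,7,12,13,14,15,20,21,22,23,28,29,30,31): 1⊕0⊕0⊕1⊕0⊕1⊕0⊕1⊕0⊕1⊕1⊕1⊕1⊕0⊕0⊕0 = 0
s8 (pos 8,9,10,11,12,13,14,15,24,25,26,27,28,29,30,31): 1⊕1⊕1⊕1⊕0⊕1⊕0⊕1⊕0⊕1⊕0⊕0⊕1⊕0⊕0⊕0 = 0
s16 (pos 16,17,18,19,20,21,22,23,24,25,26,27,28,29,30,31): 1⊕0⊕0⊕1⊕0⊕1⊕1⊕1⊕0⊕1⊕0⊕0⊕1⊕0⊕0⊕0 = 1
Syndrome s16…s1 = 10010 → error at position 18.
Flip position 18: 1001001111101011001011101001000 → 1001001111101011011011101001000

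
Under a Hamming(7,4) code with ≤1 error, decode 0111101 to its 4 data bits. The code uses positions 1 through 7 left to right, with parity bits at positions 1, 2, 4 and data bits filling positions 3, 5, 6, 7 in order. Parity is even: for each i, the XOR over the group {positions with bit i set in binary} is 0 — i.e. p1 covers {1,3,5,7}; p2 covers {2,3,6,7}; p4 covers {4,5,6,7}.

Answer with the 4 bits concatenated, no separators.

1100

s1 (pos 1,3,5,7): 0⊕1⊕1⊕1 = 1
s2 (pos 2,3,6,7): 1⊕1⊕0⊕1 = 1
s4 (pos 4,5,6,7): 1⊕1⊕0⊕1 = 1
Syndrome s4…s1 = 111 → error at position 7.
Flip position 7: 0111101 → 0111100
Read data bits from positions 3,5,6,7: 1100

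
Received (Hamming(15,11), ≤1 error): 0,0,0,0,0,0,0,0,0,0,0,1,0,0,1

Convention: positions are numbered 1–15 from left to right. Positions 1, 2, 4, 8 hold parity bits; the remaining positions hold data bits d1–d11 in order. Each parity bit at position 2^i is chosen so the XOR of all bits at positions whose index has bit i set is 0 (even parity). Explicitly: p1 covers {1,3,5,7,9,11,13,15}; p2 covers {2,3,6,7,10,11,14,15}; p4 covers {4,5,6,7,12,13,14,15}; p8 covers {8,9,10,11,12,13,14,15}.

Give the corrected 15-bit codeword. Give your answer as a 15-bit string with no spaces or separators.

001000000001001

s1 (pos 1,3,5,7,9,11,13,15): 0⊕0⊕0⊕0⊕0⊕0⊕0⊕1 = 1
s2 (pos 2,3,6,7,10,11,14,15): 0⊕0⊕0⊕0⊕0⊕0⊕0⊕1 = 1
s4 (pos 4,5,6,7,12,13,14,15): 0⊕0⊕0⊕0⊕1⊕0⊕0⊕1 = 0
s8 (pos 8,9,10,11,12,13,14,15): 0⊕0⊕0⊕0⊕1⊕0⊕0⊕1 = 0
Syndrome s8…s1 = 0011 → error at position 3.
Flip position 3: 000000000001001 → 001000000001001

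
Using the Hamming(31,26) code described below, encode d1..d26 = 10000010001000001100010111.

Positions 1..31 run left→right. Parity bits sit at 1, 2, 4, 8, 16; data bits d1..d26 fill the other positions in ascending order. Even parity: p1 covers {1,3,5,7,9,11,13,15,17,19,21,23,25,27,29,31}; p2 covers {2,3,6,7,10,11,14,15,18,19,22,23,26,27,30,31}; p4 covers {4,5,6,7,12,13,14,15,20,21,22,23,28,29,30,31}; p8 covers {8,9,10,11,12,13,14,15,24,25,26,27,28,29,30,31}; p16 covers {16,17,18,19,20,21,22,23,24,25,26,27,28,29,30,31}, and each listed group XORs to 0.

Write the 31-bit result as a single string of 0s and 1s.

Place data at non-parity positions: p1 p2 1 p4 0 0 0 p8 0 0 1 0 0 0 1 p16 0 0 0 0 0 1 1 0 0 0 1 0 1 1 1
p1 (pos 1,3,5,7,9,11,13,15,17,19,21,23,25,27,29,31): XOR of data positions = 1⊕0⊕0⊕0⊕1⊕0⊕1⊕0⊕0⊕0⊕1⊕0⊕1⊕1⊕1 = 1
p2 (pos 2,3,6,7,10,11,14,15,18,19,22,23,26,27,30,31): XOR of data positions = 1⊕0⊕0⊕0⊕1⊕0⊕1⊕0⊕0⊕1⊕1⊕0⊕1⊕1⊕1 = 0
p4 (pos 4,5,6,7,12,13,14,15,20,21,22,23,28,29,30,31): XOR of data positions = 0⊕0⊕0⊕0⊕0⊕0⊕1⊕0⊕0⊕1⊕1⊕0⊕1⊕1⊕1 = 0
p8 (pos 8,9,10,11,12,13,14,15,24,25,26,27,28,29,30,31): XOR of data positions = 0⊕0⊕1⊕0⊕0⊕0⊕1⊕0⊕0⊕0⊕1⊕0⊕1⊕1⊕1 = 0
p16 (pos 16,17,18,19,20,21,22,23,24,25,26,27,28,29,30,31): XOR of data positions = 0⊕0⊕0⊕0⊕0⊕1⊕1⊕0⊕0⊕0⊕1⊕0⊕1⊕1⊕1 = 0
Codeword: 1010000000100010000001100010111

1010000000100010000001100010111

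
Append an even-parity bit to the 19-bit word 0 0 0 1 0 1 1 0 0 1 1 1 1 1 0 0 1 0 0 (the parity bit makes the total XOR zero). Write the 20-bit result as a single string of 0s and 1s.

00010110011111001001

XOR of the 19 data bits: 0⊕0⊕0⊕1⊕0⊕1⊕1⊕0⊕0⊕1⊕1⊕1⊕1⊕1⊕0⊕0⊕1⊕0⊕0 = 1
Parity bit = 1 (so all 20 bits XOR to 0).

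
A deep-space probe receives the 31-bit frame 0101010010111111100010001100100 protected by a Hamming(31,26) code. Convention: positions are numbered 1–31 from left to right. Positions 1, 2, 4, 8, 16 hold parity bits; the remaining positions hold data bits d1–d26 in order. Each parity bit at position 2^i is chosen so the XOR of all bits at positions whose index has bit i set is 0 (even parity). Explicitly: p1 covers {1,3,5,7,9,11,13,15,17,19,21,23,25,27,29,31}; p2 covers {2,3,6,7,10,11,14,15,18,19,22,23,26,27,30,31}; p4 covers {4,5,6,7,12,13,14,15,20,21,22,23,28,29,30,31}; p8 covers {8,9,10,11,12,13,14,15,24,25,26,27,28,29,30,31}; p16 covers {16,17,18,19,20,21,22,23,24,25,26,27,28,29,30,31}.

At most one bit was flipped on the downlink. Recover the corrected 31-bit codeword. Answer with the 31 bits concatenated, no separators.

0101010110111111100010001100100

s1 (pos 1,3,5,7,9,11,13,15,17,19,21,23,25,27,29,31): 0⊕0⊕0⊕0⊕1⊕1⊕1⊕1⊕1⊕0⊕1⊕0⊕1⊕0⊕1⊕0 = 0
s2 (pos 2,3,6,7,10,11,14,15,18,19,22,23,26,27,30,31): 1⊕0⊕1⊕0⊕0⊕1⊕1⊕1⊕0⊕0⊕0⊕0⊕1⊕0⊕0⊕0 = 0
s4 (pos 4,5,6,7,12,13,14,15,20,21,22,23,28,29,30,31): 1⊕0⊕1⊕0⊕1⊕1⊕1⊕1⊕0⊕1⊕0⊕0⊕0⊕1⊕0⊕0 = 0
s8 (pos 8,9,10,11,12,13,14,15,24,25,26,27,28,29,30,31): 0⊕1⊕0⊕1⊕1⊕1⊕1⊕1⊕0⊕1⊕1⊕0⊕0⊕1⊕0⊕0 = 1
s16 (pos 16,17,18,19,20,21,22,23,24,25,26,27,28,29,30,31): 1⊕1⊕0⊕0⊕0⊕1⊕0⊕0⊕0⊕1⊕1⊕0⊕0⊕1⊕0⊕0 = 0
Syndrome s16…s1 = 01000 → error at position 8.
Flip position 8: 0101010010111111100010001100100 → 0101010110111111100010001100100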